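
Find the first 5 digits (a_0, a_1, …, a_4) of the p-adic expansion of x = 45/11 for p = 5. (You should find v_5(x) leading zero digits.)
(a_0, …, a_4) = (0, 4, 3, 2, 4)

v_5(45/11) = 1, so a_0 = ... = a_0 = 0. Factor out: x = 5^1 · u with u = 9/11 a unit in ℤ_5. Expand u iteratively via a_{v+i} = u_i mod 5, u_{i+1} = (u_i − a_{v+i})/5:
  u_0 = 9/11;  a_1 = 4;  u_1 = (u_0 − 4)/5 = -7/11
  u_1 = -7/11;  a_2 = 3;  u_2 = (u_1 − 3)/5 = -8/11
  u_2 = -8/11;  a_3 = 2;  u_3 = (u_2 − 2)/5 = -6/11
  u_3 = -6/11;  a_4 = 4;  u_4 = (u_3 − 4)/5 = -10/11
Digits: (0, 4, 3, 2, 4).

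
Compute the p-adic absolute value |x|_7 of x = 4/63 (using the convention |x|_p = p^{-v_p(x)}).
|4/63|_7 = 7

Step 1 — compute v_7(x) by factoring powers of 7 out of the numerator and denominator: v_7(4/63) = -1. Step 2 — apply |x|_p = p^{-v_p(x)} = 7^{1} = 7.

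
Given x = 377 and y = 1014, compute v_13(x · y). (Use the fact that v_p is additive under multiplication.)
v_13(382278) = 3

v_p(x) = 1 (factor: 377 = 13^1 · 29); v_p(y) = 2 (factor: 1014 = 13^2 · 6). Additivity: v_p(xy) = v_p(x) + v_p(y) = 1 + 2 = 3. (Direct check: xy = 382278 = 13^3 · (174).)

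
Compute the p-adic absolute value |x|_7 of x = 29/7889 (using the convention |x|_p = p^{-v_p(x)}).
|29/7889|_7 = 343

Step 1 — compute v_7(x) by factoring powers of 7 out of the numerator and denominator: v_7(29/7889) = -3. Step 2 — apply |x|_p = p^{-v_p(x)} = 7^{3} = 343.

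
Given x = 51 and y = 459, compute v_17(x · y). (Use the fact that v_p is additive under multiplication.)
v_17(23409) = 2

v_p(x) = 1 (factor: 51 = 17^1 · 3); v_p(y) = 1 (factor: 459 = 17^1 · 27). Additivity: v_p(xy) = v_p(x) + v_p(y) = 1 + 1 = 2. (Direct check: xy = 23409 = 17^2 · (81).)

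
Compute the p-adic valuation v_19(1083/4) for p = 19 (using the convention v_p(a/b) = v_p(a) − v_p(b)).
v_19(1083/4) = 2

Factor powers of 19 from the numerator and denominator of the reduced fraction: 1083 = 19^2 · 3 and 4 = 19^0 · 4. Apply v_p(a/b) = v_p(a) − v_p(b): v_19(1083/4) = 2 − 0 = 2.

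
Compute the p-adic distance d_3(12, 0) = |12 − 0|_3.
d_3(12, 0) = 1/3

Step 1 — x − y = 12 − 0 = 12. Step 2 — v_3(12) = 1 (factor: 12 = (3^1 · 4); the sign does not affect v_p). Step 3 — |x − y|_3 = 3^{-1} = 1/3.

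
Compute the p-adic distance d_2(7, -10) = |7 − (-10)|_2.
d_2(7, -10) = 1

Step 1 — x − y = 7 − (-10) = 17. Step 2 — v_2(17) = 0 (factor: 17 = (2^0 · 17); the sign does not affect v_p). Step 3 — |x − y|_2 = 2^{0} = 1.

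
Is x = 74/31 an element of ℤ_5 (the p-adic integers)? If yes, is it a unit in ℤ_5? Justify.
x ∈ ℤ_5^× (unit); v_5(x) = 0

ℤ_5 = {x ∈ ℚ_5 : v_5(x) ≥ 0} and ℤ_5^× = {x ∈ ℤ_5 : v_5(x) = 0}. Here v_5(74/31) = v_5(num) − v_5(den) = 0; compare against these criteria.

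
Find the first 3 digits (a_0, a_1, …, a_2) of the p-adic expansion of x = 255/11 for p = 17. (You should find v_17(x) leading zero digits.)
(a_0, …, a_2) = (0, 6, 9)

v_17(255/11) = 1, so a_0 = ... = a_0 = 0. Factor out: x = 17^1 · u with u = 15/11 a unit in ℤ_17. Expand u iteratively via a_{v+i} = u_i mod 17, u_{i+1} = (u_i − a_{v+i})/17:
  u_0 = 15/11;  a_1 = 6;  u_1 = (u_0 − 6)/17 = -3/11
  u_1 = -3/11;  a_2 = 9;  u_2 = (u_1 − 9)/17 = -6/11
Digits: (0, 6, 9).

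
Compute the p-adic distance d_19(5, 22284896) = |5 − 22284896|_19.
d_19(5, 22284896) = 1/2476099

Step 1 — x − y = 5 − 22284896 = -22284891. Step 2 — v_19(-22284891) = 5 (factor: -22284891 = −(19^5 · 9); the sign does not affect v_p). Step 3 — |x − y|_19 = 19^{-5} = 1/2476099.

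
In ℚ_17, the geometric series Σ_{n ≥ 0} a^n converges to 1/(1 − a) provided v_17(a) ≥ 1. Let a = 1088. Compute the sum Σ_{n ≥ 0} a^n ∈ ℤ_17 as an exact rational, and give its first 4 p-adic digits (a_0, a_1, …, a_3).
Σ a^n = 1/(1 − a) = -1/1087;  first 4 digits = (1, 13, 2, 7)

v_17(a) = 1 ≥ 1, so the series converges in ℤ_17 to 1/(1 − a) = 1/(1 − 1088) = -1/1087. Expand this rational in ℤ_17: compute digits iteratively via d_i = x_i mod 17, x_{i+1} = (x_i − d_i)/17. The first 4 digits are (1, 13, 2, 7).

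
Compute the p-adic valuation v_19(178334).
v_19(178334) = 3

v_19(n) is the largest exponent k such that 19^k divides n. Factor out: 178334 = 19^3 · 26. (Sign doesn't affect v_p.) So v_19(178334) = 3.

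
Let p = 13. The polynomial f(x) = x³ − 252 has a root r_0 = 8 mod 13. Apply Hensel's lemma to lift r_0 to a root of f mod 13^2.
r_1 = 151 (mod 169)

Hensel: r_{i+1} = r_i − f(r_i)/f′(r_i) mod 13^{i+2}, where f′(x) = 3x². Iterate:
  r_0 = 8 (mod 13)
  r_1 = 151 (mod 169)
Final: r = 151 with f(r) ≡ 0 mod 13^2.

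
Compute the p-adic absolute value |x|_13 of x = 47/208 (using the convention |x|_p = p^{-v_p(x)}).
|47/208|_13 = 13

Step 1 — compute v_13(x) by factoring powers of 13 out of the numerator and denominator: v_13(47/208) = -1. Step 2 — apply |x|_p = p^{-v_p(x)} = 13^{1} = 13.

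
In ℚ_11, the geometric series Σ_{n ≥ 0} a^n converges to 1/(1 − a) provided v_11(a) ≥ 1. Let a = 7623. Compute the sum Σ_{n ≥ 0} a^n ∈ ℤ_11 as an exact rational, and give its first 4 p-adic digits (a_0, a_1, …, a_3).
Σ a^n = 1/(1 − a) = -1/7622;  first 4 digits = (1, 0, 8, 5)

v_11(a) = 2 ≥ 1, so the series converges in ℤ_11 to 1/(1 − a) = 1/(1 − 7623) = -1/7622. Expand this rational in ℤ_11: compute digits iteratively via d_i = x_i mod 11, x_{i+1} = (x_i − d_i)/11. The first 4 digits are (1, 0, 8, 5).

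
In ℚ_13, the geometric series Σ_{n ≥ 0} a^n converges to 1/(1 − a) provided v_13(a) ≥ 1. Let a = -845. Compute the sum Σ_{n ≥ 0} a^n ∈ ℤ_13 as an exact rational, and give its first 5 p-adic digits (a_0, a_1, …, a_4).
Σ a^n = 1/(1 − a) = 1/846;  first 5 digits = (1, 0, 8, 12, 11)

v_13(a) = 2 ≥ 1, so the series converges in ℤ_13 to 1/(1 − a) = 1/(1 − (-845)) = 1/846. Expand this rational in ℤ_13: compute digits iteratively via d_i = x_i mod 13, x_{i+1} = (x_i − d_i)/13. The first 5 digits are (1, 0, 8, 12, 11).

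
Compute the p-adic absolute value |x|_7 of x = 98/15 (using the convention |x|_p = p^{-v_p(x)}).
|98/15|_7 = 1/49

Step 1 — compute v_7(x) by factoring powers of 7 out of the numerator and denominator: v_7(98/15) = 2. Step 2 — apply |x|_p = p^{-v_p(x)} = 7^{-2} = 1/49.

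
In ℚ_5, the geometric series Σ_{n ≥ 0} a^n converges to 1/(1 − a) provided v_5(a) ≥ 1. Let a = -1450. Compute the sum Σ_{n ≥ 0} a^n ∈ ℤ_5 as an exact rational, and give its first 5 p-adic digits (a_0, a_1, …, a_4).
Σ a^n = 1/(1 − a) = 1/1451;  first 5 digits = (1, 0, 2, 3, 1)

v_5(a) = 2 ≥ 1, so the series converges in ℤ_5 to 1/(1 − a) = 1/(1 − (-1450)) = 1/1451. Expand this rational in ℤ_5: compute digits iteratively via d_i = x_i mod 5, x_{i+1} = (x_i − d_i)/5. The first 5 digits are (1, 0, 2, 3, 1).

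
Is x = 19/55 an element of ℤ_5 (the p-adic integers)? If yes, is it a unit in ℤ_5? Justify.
x ∉ ℤ_5 (v_5(x) = -1 < 0)

ℤ_5 = {x ∈ ℚ_5 : v_5(x) ≥ 0} and ℤ_5^× = {x ∈ ℤ_5 : v_5(x) = 0}. Here v_5(19/55) = v_5(num) − v_5(den) = -1; compare against these criteria.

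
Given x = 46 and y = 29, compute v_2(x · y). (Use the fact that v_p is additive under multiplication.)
v_2(1334) = 1

v_p(x) = 1 (factor: 46 = 2^1 · 23); v_p(y) = 0 (factor: 29 = 2^0 · 29). Additivity: v_p(xy) = v_p(x) + v_p(y) = 1 + 0 = 1. (Direct check: xy = 1334 = 2^1 · (667).)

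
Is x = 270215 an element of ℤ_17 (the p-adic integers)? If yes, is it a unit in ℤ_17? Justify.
x ∈ ℤ_17 but not a unit; v_17(x) = 3 > 0

ℤ_17 = {x ∈ ℚ_17 : v_17(x) ≥ 0} and ℤ_17^× = {x ∈ ℤ_17 : v_17(x) = 0}. Here v_17(270215) = v_17(num) − v_17(den) = 3; compare against these criteria.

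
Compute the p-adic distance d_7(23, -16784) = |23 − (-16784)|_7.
d_7(23, -16784) = 1/16807

Step 1 — x − y = 23 − (-16784) = 16807. Step 2 — v_7(16807) = 5 (factor: 16807 = (7^5 · 1); the sign does not affect v_p). Step 3 — |x − y|_7 = 7^{-5} = 1/16807.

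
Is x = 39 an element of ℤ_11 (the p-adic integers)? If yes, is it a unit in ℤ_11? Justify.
x ∈ ℤ_11^× (unit); v_11(x) = 0

ℤ_11 = {x ∈ ℚ_11 : v_11(x) ≥ 0} and ℤ_11^× = {x ∈ ℤ_11 : v_11(x) = 0}. Here v_11(39) = v_11(num) − v_11(den) = 0; compare against these criteria.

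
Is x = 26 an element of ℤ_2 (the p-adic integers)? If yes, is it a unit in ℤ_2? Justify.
x ∈ ℤ_2 but not a unit; v_2(x) = 1 > 0

ℤ_2 = {x ∈ ℚ_2 : v_2(x) ≥ 0} and ℤ_2^× = {x ∈ ℤ_2 : v_2(x) = 0}. Here v_2(26) = v_2(num) − v_2(den) = 1; compare against these criteria.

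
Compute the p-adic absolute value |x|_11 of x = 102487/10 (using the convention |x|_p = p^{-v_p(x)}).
|102487/10|_11 = 1/14641

Step 1 — compute v_11(x) by factoring powers of 11 out of the numerator and denominator: v_11(102487/10) = 4. Step 2 — apply |x|_p = p^{-v_p(x)} = 11^{-4} = 1/14641.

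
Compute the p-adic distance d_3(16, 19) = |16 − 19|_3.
d_3(16, 19) = 1/3

Step 1 — x − y = 16 − 19 = -3. Step 2 — v_3(-3) = 1 (factor: -3 = −(3^1 · 1); the sign does not affect v_p). Step 3 — |x − y|_3 = 3^{-1} = 1/3.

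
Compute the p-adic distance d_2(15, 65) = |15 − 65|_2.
d_2(15, 65) = 1/2

Step 1 — x − y = 15 − 65 = -50. Step 2 — v_2(-50) = 1 (factor: -50 = −(2^1 · 25); the sign does not affect v_p). Step 3 — |x − y|_2 = 2^{-1} = 1/2.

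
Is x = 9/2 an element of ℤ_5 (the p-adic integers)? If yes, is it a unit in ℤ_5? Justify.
x ∈ ℤ_5^× (unit); v_5(x) = 0

ℤ_5 = {x ∈ ℚ_5 : v_5(x) ≥ 0} and ℤ_5^× = {x ∈ ℤ_5 : v_5(x) = 0}. Here v_5(9/2) = v_5(num) − v_5(den) = 0; compare against these criteria.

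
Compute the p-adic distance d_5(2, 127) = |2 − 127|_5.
d_5(2, 127) = 1/125

Step 1 — x − y = 2 − 127 = -125. Step 2 — v_5(-125) = 3 (factor: -125 = −(5^3 · 1); the sign does not affect v_p). Step 3 — |x − y|_5 = 5^{-3} = 1/125.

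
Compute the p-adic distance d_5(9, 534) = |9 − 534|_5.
d_5(9, 534) = 1/25

Step 1 — x − y = 9 − 534 = -525. Step 2 — v_5(-525) = 2 (factor: -525 = −(5^2 · 21); the sign does not affect v_p). Step 3 — |x − y|_5 = 5^{-2} = 1/25.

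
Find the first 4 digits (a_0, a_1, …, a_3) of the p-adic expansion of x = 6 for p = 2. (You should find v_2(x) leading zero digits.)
(a_0, …, a_3) = (0, 1, 1, 0)

v_2(6) = 1, so a_0 = ... = a_0 = 0. Factor out: x = 2^1 · u with u = 3 a unit in ℤ_2. Expand u iteratively via a_{v+i} = u_i mod 2, u_{i+1} = (u_i − a_{v+i})/2:
  u_0 = 3;  a_1 = 1;  u_1 = (u_0 − 1)/2 = 1
  u_1 = 1;  a_2 = 1;  u_2 = (u_1 − 1)/2 = 0
  u_2 = 0;  a_3 = 0;  u_3 = (u_2 − 0)/2 = 0
Digits: (0, 1, 1, 0).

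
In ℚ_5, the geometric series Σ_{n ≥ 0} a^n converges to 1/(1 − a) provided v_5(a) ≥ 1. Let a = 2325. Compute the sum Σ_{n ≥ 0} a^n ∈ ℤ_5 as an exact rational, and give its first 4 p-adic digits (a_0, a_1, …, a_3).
Σ a^n = 1/(1 − a) = -1/2324;  first 4 digits = (1, 0, 3, 3)

v_5(a) = 2 ≥ 1, so the series converges in ℤ_5 to 1/(1 − a) = 1/(1 − 2325) = -1/2324. Expand this rational in ℤ_5: compute digits iteratively via d_i = x_i mod 5, x_{i+1} = (x_i − d_i)/5. The first 4 digits are (1, 0, 3, 3).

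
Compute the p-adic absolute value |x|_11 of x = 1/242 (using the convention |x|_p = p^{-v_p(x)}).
|1/242|_11 = 121

Step 1 — compute v_11(x) by factoring powers of 11 out of the numerator and denominator: v_11(1/242) = -2. Step 2 — apply |x|_p = p^{-v_p(x)} = 11^{2} = 121.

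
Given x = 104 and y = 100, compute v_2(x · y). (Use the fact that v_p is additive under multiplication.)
v_2(10400) = 5

v_p(x) = 3 (factor: 104 = 2^3 · 13); v_p(y) = 2 (factor: 100 = 2^2 · 25). Additivity: v_p(xy) = v_p(x) + v_p(y) = 3 + 2 = 5. (Direct check: xy = 10400 = 2^5 · (325).)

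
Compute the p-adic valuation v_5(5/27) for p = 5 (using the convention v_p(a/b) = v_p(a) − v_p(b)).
v_5(5/27) = 1

Factor powers of 5 from the numerator and denominator of the reduced fraction: 5 = 5^1 · 1 and 27 = 5^0 · 27. Apply v_p(a/b) = v_p(a) − v_p(b): v_5(5/27) = 1 − 0 = 1.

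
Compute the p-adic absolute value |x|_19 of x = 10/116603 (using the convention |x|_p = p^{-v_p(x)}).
|10/116603|_19 = 6859

Step 1 — compute v_19(x) by factoring powers of 19 out of the numerator and denominator: v_19(10/116603) = -3. Step 2 — apply |x|_p = p^{-v_p(x)} = 19^{3} = 6859.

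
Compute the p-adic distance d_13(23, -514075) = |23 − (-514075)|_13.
d_13(23, -514075) = 1/28561

Step 1 — x − y = 23 − (-514075) = 514098. Step 2 — v_13(514098) = 4 (factor: 514098 = (13^4 · 18); the sign does not affect v_p). Step 3 — |x − y|_13 = 13^{-4} = 1/28561.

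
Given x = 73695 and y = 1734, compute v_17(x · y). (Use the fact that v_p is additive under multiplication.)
v_17(127787130) = 5

v_p(x) = 3 (factor: 73695 = 17^3 · 15); v_p(y) = 2 (factor: 1734 = 17^2 · 6). Additivity: v_p(xy) = v_p(x) + v_p(y) = 3 + 2 = 5. (Direct check: xy = 127787130 = 17^5 · (90).)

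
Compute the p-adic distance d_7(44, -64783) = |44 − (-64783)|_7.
d_7(44, -64783) = 1/2401

Step 1 — x − y = 44 − (-64783) = 64827. Step 2 — v_7(64827) = 4 (factor: 64827 = (7^4 · 27); the sign does not affect v_p). Step 3 — |x − y|_7 = 7^{-4} = 1/2401.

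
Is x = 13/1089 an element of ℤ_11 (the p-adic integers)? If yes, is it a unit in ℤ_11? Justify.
x ∉ ℤ_11 (v_11(x) = -2 < 0)

ℤ_11 = {x ∈ ℚ_11 : v_11(x) ≥ 0} and ℤ_11^× = {x ∈ ℤ_11 : v_11(x) = 0}. Here v_11(13/1089) = v_11(num) − v_11(den) = -2; compare against these criteria.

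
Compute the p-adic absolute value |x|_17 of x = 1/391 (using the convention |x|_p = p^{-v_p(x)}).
|1/391|_17 = 17

Step 1 — compute v_17(x) by factoring powers of 17 out of the numerator and denominator: v_17(1/391) = -1. Step 2 — apply |x|_p = p^{-v_p(x)} = 17^{1} = 17.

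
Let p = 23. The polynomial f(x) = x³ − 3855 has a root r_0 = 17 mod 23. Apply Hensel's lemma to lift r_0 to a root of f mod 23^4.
r_3 = 241770 (mod 279841)

Hensel: r_{i+1} = r_i − f(r_i)/f′(r_i) mod 23^{i+2}, where f′(x) = 3x². Iterate:
  r_0 = 17 (mod 23)
  r_1 = 17 (mod 529)
  r_2 = 10597 (mod 12167)
  r_3 = 241770 (mod 279841)
Final: r = 241770 with f(r) ≡ 0 mod 23^4.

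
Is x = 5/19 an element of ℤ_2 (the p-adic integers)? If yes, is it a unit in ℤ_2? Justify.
x ∈ ℤ_2^× (unit); v_2(x) = 0

ℤ_2 = {x ∈ ℚ_2 : v_2(x) ≥ 0} and ℤ_2^× = {x ∈ ℤ_2 : v_2(x) = 0}. Here v_2(5/19) = v_2(num) − v_2(den) = 0; compare against these criteria.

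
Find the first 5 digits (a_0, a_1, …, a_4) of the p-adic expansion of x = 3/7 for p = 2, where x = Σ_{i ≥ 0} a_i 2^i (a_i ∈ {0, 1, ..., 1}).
(a_0, …, a_4) = (1, 0, 1, 0, 0)

v_2(3/7) = 0 (numerator and denominator both coprime to 2), so x ∈ ℤ_2^×. Compute digits iteratively via a_i = x_i mod 2, x_{i+1} = (x_i − a_i)/2, with x_0 = x:
  x_0 = 3/7;  a_0 = 1;  x_1 = (x_0 − 1)/2 = -2/7
  x_1 = -2/7;  a_1 = 0;  x_2 = (x_1 − 0)/2 = -1/7
  x_2 = -1/7;  a_2 = 1;  x_3 = (x_2 − 1)/2 = -4/7
  x_3 = -4/7;  a_3 = 0;  x_4 = (x_3 − 0)/2 = -2/7
  x_4 = -2/7;  a_4 = 0;  x_5 = (x_4 − 0)/2 = -1/7
Digits: (1, 0, 1, 0, 0).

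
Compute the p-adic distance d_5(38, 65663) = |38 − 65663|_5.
d_5(38, 65663) = 1/3125

Step 1 — x − y = 38 − 65663 = -65625. Step 2 — v_5(-65625) = 5 (factor: -65625 = −(5^5 · 21); the sign does not affect v_p). Step 3 — |x − y|_5 = 5^{-5} = 1/3125.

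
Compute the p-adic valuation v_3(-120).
v_3(-120) = 1

v_3(n) is the largest exponent k such that 3^k divides n. Factor out: -120 = -3^1 · 40. (Sign doesn't affect v_p.) So v_3(-120) = 1.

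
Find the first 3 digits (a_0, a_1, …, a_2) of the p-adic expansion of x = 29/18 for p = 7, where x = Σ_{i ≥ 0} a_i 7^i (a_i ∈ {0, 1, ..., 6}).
(a_0, …, a_2) = (2, 5, 2)

v_7(29/18) = 0 (numerator and denominator both coprime to 7), so x ∈ ℤ_7^×. Compute digits iteratively via a_i = x_i mod 7, x_{i+1} = (x_i − a_i)/7, with x_0 = x:
  x_0 = 29/18;  a_0 = 2;  x_1 = (x_0 − 2)/7 = -1/18
  x_1 = -1/18;  a_1 = 5;  x_2 = (x_1 − 5)/7 = -13/18
  x_2 = -13/18;  a_2 = 2;  x_3 = (x_2 − 2)/7 = -7/18
Digits: (2, 5, 2).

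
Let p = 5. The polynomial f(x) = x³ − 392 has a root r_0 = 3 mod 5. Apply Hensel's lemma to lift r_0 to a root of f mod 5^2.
r_1 = 23 (mod 25)

Hensel: r_{i+1} = r_i − f(r_i)/f′(r_i) mod 5^{i+2}, where f′(x) = 3x². Iterate:
  r_0 = 3 (mod 5)
  r_1 = 23 (mod 25)
Final: r = 23 with f(r) ≡ 0 mod 5^2.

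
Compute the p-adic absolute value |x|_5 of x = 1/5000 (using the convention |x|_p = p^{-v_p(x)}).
|1/5000|_5 = 625

Step 1 — compute v_5(x) by factoring powers of 5 out of the numerator and denominator: v_5(1/5000) = -4. Step 2 — apply |x|_p = p^{-v_p(x)} = 5^{4} = 625.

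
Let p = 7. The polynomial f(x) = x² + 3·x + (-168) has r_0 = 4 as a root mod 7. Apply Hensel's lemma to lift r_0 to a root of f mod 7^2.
r_1 = 39 (mod 49)

Hensel: r_{i+1} = r_i − f(r_i)·(f′(r_i))^{-1} mod 7^{i+2}, f′(x) = 2x + 3. Iterate:
  r_0 = 4 (mod 7)
  r_1 = 39 (mod 49)
Final: r = 39 satisfies f(r) ≡ 0 mod 7^2.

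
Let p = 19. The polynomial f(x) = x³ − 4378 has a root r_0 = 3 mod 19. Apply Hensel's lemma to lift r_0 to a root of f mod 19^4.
r_3 = 64128 (mod 130321)

Hensel: r_{i+1} = r_i − f(r_i)/f′(r_i) mod 19^{i+2}, where f′(x) = 3x². Iterate:
  r_0 = 3 (mod 19)
  r_1 = 231 (mod 361)
  r_2 = 2397 (mod 6859)
  r_3 = 64128 (mod 130321)
Final: r = 64128 with f(r) ≡ 0 mod 19^4.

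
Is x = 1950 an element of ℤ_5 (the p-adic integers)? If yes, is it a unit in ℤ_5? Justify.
x ∈ ℤ_5 but not a unit; v_5(x) = 2 > 0

ℤ_5 = {x ∈ ℚ_5 : v_5(x) ≥ 0} and ℤ_5^× = {x ∈ ℤ_5 : v_5(x) = 0}. Here v_5(1950) = v_5(num) − v_5(den) = 2; compare against these criteria.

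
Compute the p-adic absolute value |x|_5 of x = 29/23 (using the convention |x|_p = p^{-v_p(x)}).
|29/23|_5 = 1

Step 1 — compute v_5(x) by factoring powers of 5 out of the numerator and denominator: v_5(29/23) = 0. Step 2 — apply |x|_p = p^{-v_p(x)} = 5^{0} = 1.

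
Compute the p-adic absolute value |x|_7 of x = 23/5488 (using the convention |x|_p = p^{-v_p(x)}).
|23/5488|_7 = 343

Step 1 — compute v_7(x) by factoring powers of 7 out of the numerator and denominator: v_7(23/5488) = -3. Step 2 — apply |x|_p = p^{-v_p(x)} = 7^{3} = 343.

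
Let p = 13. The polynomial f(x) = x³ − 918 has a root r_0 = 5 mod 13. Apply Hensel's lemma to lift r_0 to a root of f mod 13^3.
r_2 = 473 (mod 2197)

Hensel: r_{i+1} = r_i − f(r_i)/f′(r_i) mod 13^{i+2}, where f′(x) = 3x². Iterate:
  r_0 = 5 (mod 13)
  r_1 = 135 (mod 169)
  r_2 = 473 (mod 2197)
Final: r = 473 with f(r) ≡ 0 mod 13^3.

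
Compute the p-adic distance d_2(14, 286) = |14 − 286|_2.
d_2(14, 286) = 1/16

Step 1 — x − y = 14 − 286 = -272. Step 2 — v_2(-272) = 4 (factor: -272 = −(2^4 · 17); the sign does not affect v_p). Step 3 — |x − y|_2 = 2^{-4} = 1/16.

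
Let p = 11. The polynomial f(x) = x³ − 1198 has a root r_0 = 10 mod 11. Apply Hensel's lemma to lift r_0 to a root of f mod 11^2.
r_1 = 76 (mod 121)

Hensel: r_{i+1} = r_i − f(r_i)/f′(r_i) mod 11^{i+2}, where f′(x) = 3x². Iterate:
  r_0 = 10 (mod 11)
  r_1 = 76 (mod 121)
Final: r = 76 with f(r) ≡ 0 mod 11^2.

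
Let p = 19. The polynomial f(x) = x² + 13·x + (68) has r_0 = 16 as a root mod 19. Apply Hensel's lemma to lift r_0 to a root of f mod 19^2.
r_1 = 301 (mod 361)

Hensel: r_{i+1} = r_i − f(r_i)·(f′(r_i))^{-1} mod 19^{i+2}, f′(x) = 2x + 13. Iterate:
  r_0 = 16 (mod 19)
  r_1 = 301 (mod 361)
Final: r = 301 satisfies f(r) ≡ 0 mod 19^2.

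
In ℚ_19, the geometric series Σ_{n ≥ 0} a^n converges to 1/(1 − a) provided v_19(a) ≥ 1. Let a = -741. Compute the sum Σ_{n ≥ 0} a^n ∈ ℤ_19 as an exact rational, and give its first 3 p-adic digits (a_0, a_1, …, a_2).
Σ a^n = 1/(1 − a) = 1/742;  first 3 digits = (1, 18, 17)

v_19(a) = 1 ≥ 1, so the series converges in ℤ_19 to 1/(1 − a) = 1/(1 − (-741)) = 1/742. Expand this rational in ℤ_19: compute digits iteratively via d_i = x_i mod 19, x_{i+1} = (x_i − d_i)/19. The first 3 digits are (1, 18, 17).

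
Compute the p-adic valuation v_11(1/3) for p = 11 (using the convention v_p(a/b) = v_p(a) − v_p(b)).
v_11(1/3) = 0

Factor powers of 11 from the numerator and denominator of the reduced fraction: 1 = 11^0 · 1 and 3 = 11^0 · 3. Apply v_p(a/b) = v_p(a) − v_p(b): v_11(1/3) = 0 − 0 = 0.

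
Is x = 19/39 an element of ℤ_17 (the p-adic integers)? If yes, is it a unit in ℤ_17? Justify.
x ∈ ℤ_17^× (unit); v_17(x) = 0

ℤ_17 = {x ∈ ℚ_17 : v_17(x) ≥ 0} and ℤ_17^× = {x ∈ ℤ_17 : v_17(x) = 0}. Here v_17(19/39) = v_17(num) − v_17(den) = 0; compare against these criteria.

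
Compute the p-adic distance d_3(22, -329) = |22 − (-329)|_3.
d_3(22, -329) = 1/27

Step 1 — x − y = 22 − (-329) = 351. Step 2 — v_3(351) = 3 (factor: 351 = (3^3 · 13); the sign does not affect v_p). Step 3 — |x − y|_3 = 3^{-3} = 1/27.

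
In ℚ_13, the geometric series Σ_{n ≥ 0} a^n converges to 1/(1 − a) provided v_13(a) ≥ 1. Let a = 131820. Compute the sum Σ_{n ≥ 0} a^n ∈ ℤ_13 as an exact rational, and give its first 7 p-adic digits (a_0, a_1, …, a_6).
Σ a^n = 1/(1 − a) = -1/131819;  first 7 digits = (1, 0, 0, 8, 4, 0, 12)

v_13(a) = 3 ≥ 1, so the series converges in ℤ_13 to 1/(1 − a) = 1/(1 − 131820) = -1/131819. Expand this rational in ℤ_13: compute digits iteratively via d_i = x_i mod 13, x_{i+1} = (x_i − d_i)/13. The first 7 digits are (1, 0, 0, 8, 4, 0, 12).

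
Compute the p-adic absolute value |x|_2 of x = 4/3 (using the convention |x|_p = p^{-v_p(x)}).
|4/3|_2 = 1/4

Step 1 — compute v_2(x) by factoring powers of 2 out of the numerator and denominator: v_2(4/3) = 2. Step 2 — apply |x|_p = p^{-v_p(x)} = 2^{-2} = 1/4.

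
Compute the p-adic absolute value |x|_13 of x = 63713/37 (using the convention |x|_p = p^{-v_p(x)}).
|63713/37|_13 = 1/2197

Step 1 — compute v_13(x) by factoring powers of 13 out of the numerator and denominator: v_13(63713/37) = 3. Step 2 — apply |x|_p = p^{-v_p(x)} = 13^{-3} = 1/2197.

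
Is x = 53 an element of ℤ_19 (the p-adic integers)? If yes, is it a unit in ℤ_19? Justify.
x ∈ ℤ_19^× (unit); v_19(x) = 0

ℤ_19 = {x ∈ ℚ_19 : v_19(x) ≥ 0} and ℤ_19^× = {x ∈ ℤ_19 : v_19(x) = 0}. Here v_19(53) = v_19(num) − v_19(den) = 0; compare against these criteria.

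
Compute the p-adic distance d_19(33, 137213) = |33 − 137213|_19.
d_19(33, 137213) = 1/6859

Step 1 — x − y = 33 − 137213 = -137180. Step 2 — v_19(-137180) = 3 (factor: -137180 = −(19^3 · 20); the sign does not affect v_p). Step 3 — |x − y|_19 = 19^{-3} = 1/6859.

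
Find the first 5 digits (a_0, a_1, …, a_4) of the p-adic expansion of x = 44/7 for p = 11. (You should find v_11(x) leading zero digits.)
(a_0, …, a_4) = (0, 10, 7, 4, 9)

v_11(44/7) = 1, so a_0 = ... = a_0 = 0. Factor out: x = 11^1 · u with u = 4/7 a unit in ℤ_11. Expand u iteratively via a_{v+i} = u_i mod 11, u_{i+1} = (u_i − a_{v+i})/11:
  u_0 = 4/7;  a_1 = 10;  u_1 = (u_0 − 10)/11 = -6/7
  u_1 = -6/7;  a_2 = 7;  u_2 = (u_1 − 7)/11 = -5/7
  u_2 = -5/7;  a_3 = 4;  u_3 = (u_2 − 4)/11 = -3/7
  u_3 = -3/7;  a_4 = 9;  u_4 = (u_3 − 9)/11 = -6/7
Digits: (0, 10, 7, 4, 9).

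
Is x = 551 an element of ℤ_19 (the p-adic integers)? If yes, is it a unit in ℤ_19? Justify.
x ∈ ℤ_19 but not a unit; v_19(x) = 1 > 0

ℤ_19 = {x ∈ ℚ_19 : v_19(x) ≥ 0} and ℤ_19^× = {x ∈ ℤ_19 : v_19(x) = 0}. Here v_19(551) = v_19(num) − v_19(den) = 1; compare against these criteria.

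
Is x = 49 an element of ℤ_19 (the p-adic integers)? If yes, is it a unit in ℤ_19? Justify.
x ∈ ℤ_19^× (unit); v_19(x) = 0

ℤ_19 = {x ∈ ℚ_19 : v_19(x) ≥ 0} and ℤ_19^× = {x ∈ ℤ_19 : v_19(x) = 0}. Here v_19(49) = v_19(num) − v_19(den) = 0; compare against these criteria.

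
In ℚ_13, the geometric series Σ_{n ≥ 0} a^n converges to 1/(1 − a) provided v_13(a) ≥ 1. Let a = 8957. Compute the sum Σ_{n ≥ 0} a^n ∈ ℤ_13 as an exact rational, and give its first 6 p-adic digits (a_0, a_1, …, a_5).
Σ a^n = 1/(1 − a) = -1/8956;  first 6 digits = (1, 0, 1, 4, 1, 8)

v_13(a) = 2 ≥ 1, so the series converges in ℤ_13 to 1/(1 − a) = 1/(1 − 8957) = -1/8956. Expand this rational in ℤ_13: compute digits iteratively via d_i = x_i mod 13, x_{i+1} = (x_i − d_i)/13. The first 6 digits are (1, 0, 1, 4, 1, 8).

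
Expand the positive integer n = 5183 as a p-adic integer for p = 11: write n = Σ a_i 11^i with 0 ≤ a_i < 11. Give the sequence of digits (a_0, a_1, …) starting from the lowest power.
(a_0, a_1, …) = (2, 9, 9, 3)

Repeated division by 11 gives the digits low-to-high: 5183 = 2 + 9·11^1 + 9·11^2 + 3·11^3. Digit sequence: (2, 9, 9, 3).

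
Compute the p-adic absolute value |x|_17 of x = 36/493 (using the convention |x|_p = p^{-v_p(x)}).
|36/493|_17 = 17

Step 1 — compute v_17(x) by factoring powers of 17 out of the numerator and denominator: v_17(36/493) = -1. Step 2 — apply |x|_p = p^{-v_p(x)} = 17^{1} = 17.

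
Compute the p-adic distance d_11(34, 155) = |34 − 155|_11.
d_11(34, 155) = 1/121

Step 1 — x − y = 34 − 155 = -121. Step 2 — v_11(-121) = 2 (factor: -121 = −(11^2 · 1); the sign does not affect v_p). Step 3 — |x − y|_11 = 11^{-2} = 1/121.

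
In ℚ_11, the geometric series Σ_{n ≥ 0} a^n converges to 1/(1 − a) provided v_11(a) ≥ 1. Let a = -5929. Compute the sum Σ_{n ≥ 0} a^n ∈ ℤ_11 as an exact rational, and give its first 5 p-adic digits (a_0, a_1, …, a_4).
Σ a^n = 1/(1 − a) = 1/5930;  first 5 digits = (1, 0, 6, 6, 2)

v_11(a) = 2 ≥ 1, so the series converges in ℤ_11 to 1/(1 − a) = 1/(1 − (-5929)) = 1/5930. Expand this rational in ℤ_11: compute digits iteratively via d_i = x_i mod 11, x_{i+1} = (x_i − d_i)/11. The first 5 digits are (1, 0, 6, 6, 2).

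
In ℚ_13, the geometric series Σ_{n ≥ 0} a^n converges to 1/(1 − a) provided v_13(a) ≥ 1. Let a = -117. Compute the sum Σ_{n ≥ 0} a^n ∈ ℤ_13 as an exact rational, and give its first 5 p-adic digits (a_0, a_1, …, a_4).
Σ a^n = 1/(1 − a) = 1/118;  first 5 digits = (1, 4, 2, 5, 5)

v_13(a) = 1 ≥ 1, so the series converges in ℤ_13 to 1/(1 − a) = 1/(1 − (-117)) = 1/118. Expand this rational in ℤ_13: compute digits iteratively via d_i = x_i mod 13, x_{i+1} = (x_i − d_i)/13. The first 5 digits are (1, 4, 2, 5, 5).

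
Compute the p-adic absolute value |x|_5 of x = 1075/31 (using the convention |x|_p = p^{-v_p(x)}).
|1075/31|_5 = 1/25

Step 1 — compute v_5(x) by factoring powers of 5 out of the numerator and denominator: v_5(1075/31) = 2. Step 2 — apply |x|_p = p^{-v_p(x)} = 5^{-2} = 1/25.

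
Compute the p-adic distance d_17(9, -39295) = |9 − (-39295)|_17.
d_17(9, -39295) = 1/4913

Step 1 — x − y = 9 − (-39295) = 39304. Step 2 — v_17(39304) = 3 (factor: 39304 = (17^3 · 8); the sign does not affect v_p). Step 3 — |x − y|_17 = 17^{-3} = 1/4913.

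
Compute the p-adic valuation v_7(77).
v_7(77) = 1

v_7(n) is the largest exponent k such that 7^k divides n. Factor out: 77 = 7^1 · 11. (Sign doesn't affect v_p.) So v_7(77) = 1.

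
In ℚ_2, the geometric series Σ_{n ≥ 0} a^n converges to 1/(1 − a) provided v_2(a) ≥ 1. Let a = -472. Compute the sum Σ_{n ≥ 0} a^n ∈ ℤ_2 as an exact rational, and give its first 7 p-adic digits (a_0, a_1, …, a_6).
Σ a^n = 1/(1 − a) = 1/473;  first 7 digits = (1, 0, 0, 1, 0, 1, 1)

v_2(a) = 3 ≥ 1, so the series converges in ℤ_2 to 1/(1 − a) = 1/(1 − (-472)) = 1/473. Expand this rational in ℤ_2: compute digits iteratively via d_i = x_i mod 2, x_{i+1} = (x_i − d_i)/2. The first 7 digits are (1, 0, 0, 1, 0, 1, 1).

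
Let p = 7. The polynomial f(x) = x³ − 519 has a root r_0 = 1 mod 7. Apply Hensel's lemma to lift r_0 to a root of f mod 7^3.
r_2 = 239 (mod 343)

Hensel: r_{i+1} = r_i − f(r_i)/f′(r_i) mod 7^{i+2}, where f′(x) = 3x². Iterate:
  r_0 = 1 (mod 7)
  r_1 = 43 (mod 49)
  r_2 = 239 (mod 343)
Final: r = 239 with f(r) ≡ 0 mod 7^3.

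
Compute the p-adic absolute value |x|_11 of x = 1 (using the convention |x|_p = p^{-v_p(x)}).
|1|_11 = 1

Step 1 — compute v_11(x) by factoring powers of 11 out of the numerator and denominator: v_11(1) = 0. Step 2 — apply |x|_p = p^{-v_p(x)} = 11^{0} = 1.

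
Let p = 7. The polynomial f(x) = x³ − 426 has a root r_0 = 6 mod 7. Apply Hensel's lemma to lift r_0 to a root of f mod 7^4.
r_3 = 1497 (mod 2401)

Hensel: r_{i+1} = r_i − f(r_i)/f′(r_i) mod 7^{i+2}, where f′(x) = 3x². Iterate:
  r_0 = 6 (mod 7)
  r_1 = 27 (mod 49)
  r_2 = 125 (mod 343)
  r_3 = 1497 (mod 2401)
Final: r = 1497 with f(r) ≡ 0 mod 7^4.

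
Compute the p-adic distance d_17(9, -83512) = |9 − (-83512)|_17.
d_17(9, -83512) = 1/83521

Step 1 — x − y = 9 − (-83512) = 83521. Step 2 — v_17(83521) = 4 (factor: 83521 = (17^4 · 1); the sign does not affect v_p). Step 3 — |x − y|_17 = 17^{-4} = 1/83521.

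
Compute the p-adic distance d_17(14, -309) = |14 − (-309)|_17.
d_17(14, -309) = 1/17

Step 1 — x − y = 14 − (-309) = 323. Step 2 — v_17(323) = 1 (factor: 323 = (17^1 · 19); the sign does not affect v_p). Step 3 — |x − y|_17 = 17^{-1} = 1/17.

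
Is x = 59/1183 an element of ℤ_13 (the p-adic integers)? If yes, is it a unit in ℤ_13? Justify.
x ∉ ℤ_13 (v_13(x) = -2 < 0)

ℤ_13 = {x ∈ ℚ_13 : v_13(x) ≥ 0} and ℤ_13^× = {x ∈ ℤ_13 : v_13(x) = 0}. Here v_13(59/1183) = v_13(num) − v_13(den) = -2; compare against these criteria.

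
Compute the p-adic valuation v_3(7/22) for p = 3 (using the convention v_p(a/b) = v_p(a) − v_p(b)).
v_3(7/22) = 0

Factor powers of 3 from the numerator and denominator of the reduced fraction: 7 = 3^0 · 7 and 22 = 3^0 · 22. Apply v_p(a/b) = v_p(a) − v_p(b): v_3(7/22) = 0 − 0 = 0.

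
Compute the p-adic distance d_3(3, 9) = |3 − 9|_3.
d_3(3, 9) = 1/3

Step 1 — x − y = 3 − 9 = -6. Step 2 — v_3(-6) = 1 (factor: -6 = −(3^1 · 2); the sign does not affect v_p). Step 3 — |x − y|_3 = 3^{-1} = 1/3.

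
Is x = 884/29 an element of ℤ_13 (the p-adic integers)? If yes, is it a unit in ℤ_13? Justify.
x ∈ ℤ_13 but not a unit; v_13(x) = 1 > 0

ℤ_13 = {x ∈ ℚ_13 : v_13(x) ≥ 0} and ℤ_13^× = {x ∈ ℤ_13 : v_13(x) = 0}. Here v_13(884/29) = v_13(num) − v_13(den) = 1; compare against these criteria.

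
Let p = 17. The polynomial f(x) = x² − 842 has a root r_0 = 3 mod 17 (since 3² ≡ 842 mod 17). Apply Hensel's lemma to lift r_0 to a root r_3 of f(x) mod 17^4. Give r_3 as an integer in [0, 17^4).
r_3 = 17241 (mod 83521)

Hensel's recurrence: r_{i+1} = r_i − f(r_i)·(f′(r_i))^{-1} mod 17^{i+2}, with f′(x) = 2x. Iterate:
  r_0 = 3 (mod 17)
  r_1 = 190 (mod 289)
  r_2 = 2502 (mod 4913)
  r_3 = 17241 (mod 83521)
Final: r_3 = 17241, and one checks f(r_3) ≡ 0 mod 17^4.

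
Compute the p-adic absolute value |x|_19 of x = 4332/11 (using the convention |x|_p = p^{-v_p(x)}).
|4332/11|_19 = 1/361

Step 1 — compute v_19(x) by factoring powers of 19 out of the numerator and denominator: v_19(4332/11) = 2. Step 2 — apply |x|_p = p^{-v_p(x)} = 19^{-2} = 1/361.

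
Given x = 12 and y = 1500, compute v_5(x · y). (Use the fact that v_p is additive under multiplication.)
v_5(18000) = 3

v_p(x) = 0 (factor: 12 = 5^0 · 12); v_p(y) = 3 (factor: 1500 = 5^3 · 12). Additivity: v_p(xy) = v_p(x) + v_p(y) = 0 + 3 = 3. (Direct check: xy = 18000 = 5^3 · (144).)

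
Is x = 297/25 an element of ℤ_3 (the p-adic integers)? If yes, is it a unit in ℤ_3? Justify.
x ∈ ℤ_3 but not a unit; v_3(x) = 3 > 0

ℤ_3 = {x ∈ ℚ_3 : v_3(x) ≥ 0} and ℤ_3^× = {x ∈ ℤ_3 : v_3(x) = 0}. Here v_3(297/25) = v_3(num) − v_3(den) = 3; compare against these criteria.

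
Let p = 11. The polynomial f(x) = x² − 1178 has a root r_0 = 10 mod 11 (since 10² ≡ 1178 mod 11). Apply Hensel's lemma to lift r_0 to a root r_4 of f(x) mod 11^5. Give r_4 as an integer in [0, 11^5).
r_4 = 106193 (mod 161051)

Hensel's recurrence: r_{i+1} = r_i − f(r_i)·(f′(r_i))^{-1} mod 11^{i+2}, with f′(x) = 2x. Iterate:
  r_0 = 10 (mod 11)
  r_1 = 76 (mod 121)
  r_2 = 1044 (mod 1331)
  r_3 = 3706 (mod 14641)
  r_4 = 106193 (mod 161051)
Final: r_4 = 106193, and one checks f(r_4) ≡ 0 mod 11^5.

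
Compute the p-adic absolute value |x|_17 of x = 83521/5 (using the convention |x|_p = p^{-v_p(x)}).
|83521/5|_17 = 1/83521

Step 1 — compute v_17(x) by factoring powers of 17 out of the numerator and denominator: v_17(83521/5) = 4. Step 2 — apply |x|_p = p^{-v_p(x)} = 17^{-4} = 1/83521.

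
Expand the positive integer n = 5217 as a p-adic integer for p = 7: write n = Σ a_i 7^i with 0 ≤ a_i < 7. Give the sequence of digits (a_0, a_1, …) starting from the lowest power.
(a_0, a_1, …) = (2, 3, 1, 1, 2)

Repeated division by 7 gives the digits low-to-high: 5217 = 2 + 3·7^1 + 1·7^2 + 1·7^3 + 2·7^4. Digit sequence: (2, 3, 1, 1, 2).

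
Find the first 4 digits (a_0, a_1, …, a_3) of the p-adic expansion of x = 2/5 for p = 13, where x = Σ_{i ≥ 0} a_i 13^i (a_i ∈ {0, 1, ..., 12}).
(a_0, …, a_3) = (3, 5, 10, 7)

v_13(2/5) = 0 (numerator and denominator both coprime to 13), so x ∈ ℤ_13^×. Compute digits iteratively via a_i = x_i mod 13, x_{i+1} = (x_i − a_i)/13, with x_0 = x:
  x_0 = 2/5;  a_0 = 3;  x_1 = (x_0 − 3)/13 = -1/5
  x_1 = -1/5;  a_1 = 5;  x_2 = (x_1 − 5)/13 = -2/5
  x_2 = -2/5;  a_2 = 10;  x_3 = (x_2 − 10)/13 = -4/5
  x_3 = -4/5;  a_3 = 7;  x_4 = (x_3 − 7)/13 = -3/5
Digits: (3, 5, 10, 7).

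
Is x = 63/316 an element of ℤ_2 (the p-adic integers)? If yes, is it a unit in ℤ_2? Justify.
x ∉ ℤ_2 (v_2(x) = -2 < 0)

ℤ_2 = {x ∈ ℚ_2 : v_2(x) ≥ 0} and ℤ_2^× = {x ∈ ℤ_2 : v_2(x) = 0}. Here v_2(63/316) = v_2(num) − v_2(den) = -2; compare against these criteria.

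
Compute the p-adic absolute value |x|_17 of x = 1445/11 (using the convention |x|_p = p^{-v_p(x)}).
|1445/11|_17 = 1/289

Step 1 — compute v_17(x) by factoring powers of 17 out of the numerator and denominator: v_17(1445/11) = 2. Step 2 — apply |x|_p = p^{-v_p(x)} = 17^{-2} = 1/289.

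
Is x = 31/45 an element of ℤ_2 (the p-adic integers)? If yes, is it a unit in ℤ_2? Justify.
x ∈ ℤ_2^× (unit); v_2(x) = 0

ℤ_2 = {x ∈ ℚ_2 : v_2(x) ≥ 0} and ℤ_2^× = {x ∈ ℤ_2 : v_2(x) = 0}. Here v_2(31/45) = v_2(num) − v_2(den) = 0; compare against these criteria.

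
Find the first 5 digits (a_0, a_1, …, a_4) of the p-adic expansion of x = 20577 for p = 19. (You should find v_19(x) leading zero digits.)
(a_0, …, a_4) = (0, 0, 0, 3, 0)

v_19(20577) = 3, so a_0 = ... = a_2 = 0. Factor out: x = 19^3 · u with u = 3 a unit in ℤ_19. Expand u iteratively via a_{v+i} = u_i mod 19, u_{i+1} = (u_i − a_{v+i})/19:
  u_0 = 3;  a_3 = 3;  u_1 = (u_0 − 3)/19 = 0
  u_1 = 0;  a_4 = 0;  u_2 = (u_1 − 0)/19 = 0
Digits: (0, 0, 0, 3, 0).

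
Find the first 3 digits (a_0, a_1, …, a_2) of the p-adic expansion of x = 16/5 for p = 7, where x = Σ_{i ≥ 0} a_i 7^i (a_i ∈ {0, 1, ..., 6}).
(a_0, …, a_2) = (6, 1, 4)

v_7(16/5) = 0 (numerator and denominator both coprime to 7), so x ∈ ℤ_7^×. Compute digits iteratively via a_i = x_i mod 7, x_{i+1} = (x_i − a_i)/7, with x_0 = x:
  x_0 = 16/5;  a_0 = 6;  x_1 = (x_0 − 6)/7 = -2/5
  x_1 = -2/5;  a_1 = 1;  x_2 = (x_1 − 1)/7 = -1/5
  x_2 = -1/5;  a_2 = 4;  x_3 = (x_2 − 4)/7 = -3/5
Digits: (6, 1, 4).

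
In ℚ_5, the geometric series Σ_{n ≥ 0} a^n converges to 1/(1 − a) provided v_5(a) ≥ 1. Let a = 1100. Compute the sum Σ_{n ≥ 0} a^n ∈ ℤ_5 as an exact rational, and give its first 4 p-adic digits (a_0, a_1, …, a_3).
Σ a^n = 1/(1 − a) = -1/1099;  first 4 digits = (1, 0, 4, 3)

v_5(a) = 2 ≥ 1, so the series converges in ℤ_5 to 1/(1 − a) = 1/(1 − 1100) = -1/1099. Expand this rational in ℤ_5: compute digits iteratively via d_i = x_i mod 5, x_{i+1} = (x_i − d_i)/5. The first 4 digits are (1, 0, 4, 3).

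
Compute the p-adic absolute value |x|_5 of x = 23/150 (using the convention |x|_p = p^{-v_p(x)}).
|23/150|_5 = 25

Step 1 — compute v_5(x) by factoring powers of 5 out of the numerator and denominator: v_5(23/150) = -2. Step 2 — apply |x|_p = p^{-v_p(x)} = 5^{2} = 25.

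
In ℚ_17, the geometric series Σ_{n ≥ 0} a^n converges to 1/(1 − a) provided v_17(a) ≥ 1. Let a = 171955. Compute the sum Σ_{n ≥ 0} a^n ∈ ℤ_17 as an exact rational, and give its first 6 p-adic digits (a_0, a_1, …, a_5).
Σ a^n = 1/(1 − a) = -1/171954;  first 6 digits = (1, 0, 0, 1, 2, 0)

v_17(a) = 3 ≥ 1, so the series converges in ℤ_17 to 1/(1 − a) = 1/(1 − 171955) = -1/171954. Expand this rational in ℤ_17: compute digits iteratively via d_i = x_i mod 17, x_{i+1} = (x_i − d_i)/17. The first 6 digits are (1, 0, 0, 1, 2, 0).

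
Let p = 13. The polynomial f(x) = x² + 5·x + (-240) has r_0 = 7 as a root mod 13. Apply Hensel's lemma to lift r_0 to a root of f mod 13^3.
r_2 = 2061 (mod 2197)

Hensel: r_{i+1} = r_i − f(r_i)·(f′(r_i))^{-1} mod 13^{i+2}, f′(x) = 2x + 5. Iterate:
  r_0 = 7 (mod 13)
  r_1 = 33 (mod 169)
  r_2 = 2061 (mod 2197)
Final: r = 2061 satisfies f(r) ≡ 0 mod 13^3.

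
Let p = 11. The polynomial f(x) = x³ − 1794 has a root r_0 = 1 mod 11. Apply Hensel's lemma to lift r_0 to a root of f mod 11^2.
r_1 = 34 (mod 121)

Hensel: r_{i+1} = r_i − f(r_i)/f′(r_i) mod 11^{i+2}, where f′(x) = 3x². Iterate:
  r_0 = 1 (mod 11)
  r_1 = 34 (mod 121)
Final: r = 34 with f(r) ≡ 0 mod 11^2.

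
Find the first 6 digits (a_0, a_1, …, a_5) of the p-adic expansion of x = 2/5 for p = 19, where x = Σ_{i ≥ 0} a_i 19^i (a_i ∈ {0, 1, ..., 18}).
(a_0, …, a_5) = (8, 11, 7, 11, 7, 11)

v_19(2/5) = 0 (numerator and denominator both coprime to 19), so x ∈ ℤ_19^×. Compute digits iteratively via a_i = x_i mod 19, x_{i+1} = (x_i − a_i)/19, with x_0 = x:
  x_0 = 2/5;  a_0 = 8;  x_1 = (x_0 − 8)/19 = -2/5
  x_1 = -2/5;  a_1 = 11;  x_2 = (x_1 − 11)/19 = -3/5
  x_2 = -3/5;  a_2 = 7;  x_3 = (x_2 − 7)/19 = -2/5
  x_3 = -2/5;  a_3 = 11;  x_4 = (x_3 − 11)/19 = -3/5
  x_4 = -3/5;  a_4 = 7;  x_5 = (x_4 − 7)/19 = -2/5
  x_5 = -2/5;  a_5 = 11;  x_6 = (x_5 − 11)/19 = -3/5
Digits: (8, 11, 7, 11, 7, 11).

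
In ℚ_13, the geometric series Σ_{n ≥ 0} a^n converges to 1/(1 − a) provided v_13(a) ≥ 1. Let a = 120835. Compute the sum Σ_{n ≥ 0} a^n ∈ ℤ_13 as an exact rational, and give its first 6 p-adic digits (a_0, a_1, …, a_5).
Σ a^n = 1/(1 − a) = -1/120834;  first 6 digits = (1, 0, 0, 3, 4, 0)

v_13(a) = 3 ≥ 1, so the series converges in ℤ_13 to 1/(1 − a) = 1/(1 − 120835) = -1/120834. Expand this rational in ℤ_13: compute digits iteratively via d_i = x_i mod 13, x_{i+1} = (x_i − d_i)/13. The first 6 digits are (1, 0, 0, 3, 4, 0).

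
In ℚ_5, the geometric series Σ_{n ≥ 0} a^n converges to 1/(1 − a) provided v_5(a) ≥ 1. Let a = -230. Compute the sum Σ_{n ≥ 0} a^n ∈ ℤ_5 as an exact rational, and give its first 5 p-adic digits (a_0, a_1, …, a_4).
Σ a^n = 1/(1 − a) = 1/231;  first 5 digits = (1, 4, 1, 0, 3)

v_5(a) = 1 ≥ 1, so the series converges in ℤ_5 to 1/(1 − a) = 1/(1 − (-230)) = 1/231. Expand this rational in ℤ_5: compute digits iteratively via d_i = x_i mod 5, x_{i+1} = (x_i − d_i)/5. The first 5 digits are (1, 4, 1, 0, 3).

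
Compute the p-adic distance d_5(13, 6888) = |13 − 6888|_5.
d_5(13, 6888) = 1/625

Step 1 — x − y = 13 − 6888 = -6875. Step 2 — v_5(-6875) = 4 (factor: -6875 = −(5^4 · 11); the sign does not affect v_p). Step 3 — |x − y|_5 = 5^{-4} = 1/625.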